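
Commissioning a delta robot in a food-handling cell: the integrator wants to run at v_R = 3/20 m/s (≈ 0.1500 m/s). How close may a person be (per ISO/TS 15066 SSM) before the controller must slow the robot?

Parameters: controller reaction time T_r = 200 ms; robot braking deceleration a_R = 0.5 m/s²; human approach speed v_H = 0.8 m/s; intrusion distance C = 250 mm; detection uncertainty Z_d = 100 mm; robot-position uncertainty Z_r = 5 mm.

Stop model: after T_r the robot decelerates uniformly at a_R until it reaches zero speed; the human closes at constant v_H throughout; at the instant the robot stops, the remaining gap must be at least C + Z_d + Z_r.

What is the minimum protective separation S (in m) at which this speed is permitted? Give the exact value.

T_s = v_R/a_R = (3/20)/(1/2) = 0.3000 s
robot covers v_R·T_r = 0.1500·0.2000 = 0.0300 m before braking
robot covers 0.1500·0.3000 − ½·0.5000·0.3000² = 0.0225 m while stopping
person approaches 0.8000·(0.2000+0.3000) = 0.4000 m
residual clearance needed = 0.2500+0.1000+0.0050 = 0.3550 m
S_min ≈ 0.0300+0.0225+0.4000+0.3550  ⇒  S_min = 323/400 m

S_min = 323/400 m = 0.8075 m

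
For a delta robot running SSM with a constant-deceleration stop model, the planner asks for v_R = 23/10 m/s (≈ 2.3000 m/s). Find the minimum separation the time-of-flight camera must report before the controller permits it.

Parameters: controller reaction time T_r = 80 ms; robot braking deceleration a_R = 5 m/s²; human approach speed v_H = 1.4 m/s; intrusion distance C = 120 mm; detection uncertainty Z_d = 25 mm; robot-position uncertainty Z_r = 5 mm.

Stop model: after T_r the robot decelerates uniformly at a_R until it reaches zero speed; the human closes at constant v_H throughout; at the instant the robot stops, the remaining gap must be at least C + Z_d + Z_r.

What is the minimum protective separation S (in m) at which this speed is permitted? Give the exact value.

stop time T_s = (23/10)/5 = 0.4600 s
reaction-phase robot travel = 2.3000·0.0800 = 0.1840 m
robot covers 2.3000·0.4600 − ½·5.0000·0.4600² = 0.5290 m while stopping
human over T_r+T_s: 1.4000·(0.0800+0.4600) = 0.7560 m
margins: 0.1200+0.0250+0.0050 = 0.1500 m
S_min ≈ 0.1840+0.5290+0.7560+0.1500  ⇒  S_min = 1619/1000 m

S_min = 1619/1000 m = 1.6190 m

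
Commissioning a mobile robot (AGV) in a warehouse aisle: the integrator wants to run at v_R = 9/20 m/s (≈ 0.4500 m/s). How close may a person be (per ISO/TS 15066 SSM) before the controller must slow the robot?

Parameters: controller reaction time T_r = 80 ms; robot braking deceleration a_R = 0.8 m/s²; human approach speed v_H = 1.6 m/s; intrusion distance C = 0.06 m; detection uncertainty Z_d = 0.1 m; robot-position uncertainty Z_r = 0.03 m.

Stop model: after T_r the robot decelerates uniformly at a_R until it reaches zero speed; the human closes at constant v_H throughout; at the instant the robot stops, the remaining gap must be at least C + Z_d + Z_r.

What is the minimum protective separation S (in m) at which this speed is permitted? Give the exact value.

braking lasts T_s = (9/20)/(4/5) = 0.5625 s
robot covers v_R·T_r = 0.4500·0.0800 = 0.0360 m before braking
robot covers 0.4500·0.5625 − ½·0.8000·0.5625² = 0.1266 m while stopping
human over T_r+T_s: 1.6000·(0.0800+0.5625) = 1.0280 m
residual clearance needed = 0.0600+0.1000+0.0300 = 0.1900 m
S_min ≈ 0.0360+0.1266+1.0280+0.1900  ⇒  S_min = 22089/16000 m

S_min = 22089/16000 m = 1.3806 m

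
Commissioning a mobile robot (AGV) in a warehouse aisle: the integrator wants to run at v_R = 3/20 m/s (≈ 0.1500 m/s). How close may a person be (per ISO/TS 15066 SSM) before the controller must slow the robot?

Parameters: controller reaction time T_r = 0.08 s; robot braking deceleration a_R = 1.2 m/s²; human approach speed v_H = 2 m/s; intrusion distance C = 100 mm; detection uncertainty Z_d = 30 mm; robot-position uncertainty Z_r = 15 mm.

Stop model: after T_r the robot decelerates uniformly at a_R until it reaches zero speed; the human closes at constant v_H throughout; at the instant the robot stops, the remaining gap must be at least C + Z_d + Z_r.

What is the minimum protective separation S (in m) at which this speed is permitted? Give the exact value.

S_min = 4611/8000 m = 0.5764 m

T_s = v_R/a_R = (3/20)/(6/5) = 0.1250 s
reaction-phase robot travel = 0.1500·0.0800 = 0.0120 m
robot under decel: 0.1500²/(2·1.2000) = 0.0094 m
human closes 2.0000·0.2050 = 0.4100 m
C+Z_d+Z_r = 0.1000+0.0300+0.0150 = 0.1450 m
S_min ≈ 0.0120+0.0094+0.4100+0.1450  ⇒  S_min = 4611/8000 m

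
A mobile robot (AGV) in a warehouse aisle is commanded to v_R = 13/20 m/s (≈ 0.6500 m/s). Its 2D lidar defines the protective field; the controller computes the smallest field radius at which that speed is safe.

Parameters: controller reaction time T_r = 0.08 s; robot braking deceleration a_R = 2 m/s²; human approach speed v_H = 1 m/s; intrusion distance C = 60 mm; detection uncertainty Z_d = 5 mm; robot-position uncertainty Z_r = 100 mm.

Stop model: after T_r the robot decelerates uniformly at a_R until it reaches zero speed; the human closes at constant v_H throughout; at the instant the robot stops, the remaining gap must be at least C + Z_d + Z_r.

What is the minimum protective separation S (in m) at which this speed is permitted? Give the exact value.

S_min = 5821/8000 m = 0.7276 m

T_s = v_R/a_R = (13/20)/2 = 0.3250 s
reaction-phase robot travel = 0.6500·0.0800 = 0.0520 m
robot covers 0.6500·0.3250 − ½·2.0000·0.3250² = 0.1056 m while stopping
human over T_r+T_s: 1.0000·(0.0800+0.3250) = 0.4050 m
margins: 0.0600+0.0050+0.1000 = 0.1650 m
S_min ≈ 0.0520+0.1056+0.4050+0.1650  ⇒  S_min = 5821/8000 m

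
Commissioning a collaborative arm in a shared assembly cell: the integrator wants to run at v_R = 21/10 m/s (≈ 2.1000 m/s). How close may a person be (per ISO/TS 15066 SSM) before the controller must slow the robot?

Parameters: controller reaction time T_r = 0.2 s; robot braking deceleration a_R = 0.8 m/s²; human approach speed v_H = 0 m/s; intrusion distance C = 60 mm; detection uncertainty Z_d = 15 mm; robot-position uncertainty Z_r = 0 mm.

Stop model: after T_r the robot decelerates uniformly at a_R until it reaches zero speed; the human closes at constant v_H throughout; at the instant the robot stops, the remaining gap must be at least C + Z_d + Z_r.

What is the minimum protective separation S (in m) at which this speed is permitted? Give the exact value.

S_min = 2601/800 m = 3.2513 m

braking lasts T_s = (21/10)/(4/5) = 2.6250 s
reaction-phase robot travel = 2.1000·0.2000 = 0.4200 m
robot covers 2.1000·2.6250 − ½·0.8000·2.6250² = 2.7563 m while stopping
human over T_r+T_s: 0.0000·(0.2000+2.6250) = 0.0000 m
C+Z_d+Z_r = 0.0600+0.0150+0.0000 = 0.0750 m
S_min ≈ 0.4200+2.7563+0.0000+0.0750  ⇒  S_min = 2601/800 m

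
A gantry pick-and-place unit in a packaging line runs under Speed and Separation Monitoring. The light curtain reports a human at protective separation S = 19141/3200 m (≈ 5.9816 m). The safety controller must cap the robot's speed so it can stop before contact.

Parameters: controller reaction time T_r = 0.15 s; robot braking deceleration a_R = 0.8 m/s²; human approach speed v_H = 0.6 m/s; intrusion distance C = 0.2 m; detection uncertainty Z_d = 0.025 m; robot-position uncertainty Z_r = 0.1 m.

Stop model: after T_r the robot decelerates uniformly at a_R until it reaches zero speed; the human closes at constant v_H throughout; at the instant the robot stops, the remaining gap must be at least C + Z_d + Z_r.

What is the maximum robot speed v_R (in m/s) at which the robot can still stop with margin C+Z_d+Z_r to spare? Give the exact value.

at the boundary: (5/8)·v² + (9/10)·v + (-17813/3200) = 0
  disc = (9/10)² − 4·(5/8)·(-17813/3200) = 94249/6400 ; √disc = 307/80
  v_R = (−(9/10) + 307/80) / (2·(5/8)) = 47/20 m/s
check:
braking lasts T_s = (47/20)/(4/5) = 2.9375 s
robot covers v_R·T_r = 2.3500·0.1500 = 0.3525 m before braking
robot under decel: 2.3500²/(2·0.8000) = 3.4516 m
human over T_r+T_s: 0.6000·(0.1500+2.9375) = 1.8525 m
margins: 0.2000+0.0250+0.1000 = 0.3250 m
sum ≈ 0.3525+3.4516+1.8525+0.3250 ≈ 5.9816 m = S ✓

v_R_max = 47/20 m/s = 2.3500 m/s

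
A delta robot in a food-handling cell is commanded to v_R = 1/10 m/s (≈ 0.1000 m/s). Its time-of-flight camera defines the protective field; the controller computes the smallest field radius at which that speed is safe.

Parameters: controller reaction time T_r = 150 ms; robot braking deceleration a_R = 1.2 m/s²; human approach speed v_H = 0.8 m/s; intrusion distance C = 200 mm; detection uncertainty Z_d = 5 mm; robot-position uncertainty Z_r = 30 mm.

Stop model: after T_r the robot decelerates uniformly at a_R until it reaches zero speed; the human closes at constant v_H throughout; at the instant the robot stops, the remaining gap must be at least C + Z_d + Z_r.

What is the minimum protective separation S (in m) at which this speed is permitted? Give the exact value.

S_min = 529/1200 m = 0.4408 m

braking lasts T_s = (1/10)/(6/5) = 0.0833 s
robot covers v_R·T_r = 0.1000·0.1500 = 0.0150 m before braking
robot covers 0.1000·0.0833 − ½·1.2000·0.0833² = 0.0042 m while stopping
human over T_r+T_s: 0.8000·(0.1500+0.0833) = 0.1867 m
margins: 0.2000+0.0050+0.0300 = 0.2350 m
S_min ≈ 0.0150+0.0042+0.1867+0.2350  ⇒  S_min = 529/1200 m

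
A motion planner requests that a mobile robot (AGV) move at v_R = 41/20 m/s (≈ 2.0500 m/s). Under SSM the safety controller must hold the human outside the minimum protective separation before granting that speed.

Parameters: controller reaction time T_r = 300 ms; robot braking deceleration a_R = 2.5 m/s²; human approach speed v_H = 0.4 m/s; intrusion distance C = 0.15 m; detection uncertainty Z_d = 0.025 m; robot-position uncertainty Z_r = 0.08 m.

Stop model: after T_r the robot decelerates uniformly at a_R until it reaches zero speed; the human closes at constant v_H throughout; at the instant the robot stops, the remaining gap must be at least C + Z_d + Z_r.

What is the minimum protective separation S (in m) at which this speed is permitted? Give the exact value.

S_min = 4317/2000 m = 2.1585 m

stop time T_s = (41/20)/(5/2) = 0.8200 s
robot covers v_R·T_r = 2.0500·0.3000 = 0.6150 m before braking
braking distance = 2.0500²/(2·2.5000) = 0.8405 m
person approaches 0.4000·(0.3000+0.8200) = 0.4480 m
margins: 0.1500+0.0250+0.0800 = 0.2550 m
S_min ≈ 0.6150+0.8405+0.4480+0.2550  ⇒  S_min = 4317/2000 m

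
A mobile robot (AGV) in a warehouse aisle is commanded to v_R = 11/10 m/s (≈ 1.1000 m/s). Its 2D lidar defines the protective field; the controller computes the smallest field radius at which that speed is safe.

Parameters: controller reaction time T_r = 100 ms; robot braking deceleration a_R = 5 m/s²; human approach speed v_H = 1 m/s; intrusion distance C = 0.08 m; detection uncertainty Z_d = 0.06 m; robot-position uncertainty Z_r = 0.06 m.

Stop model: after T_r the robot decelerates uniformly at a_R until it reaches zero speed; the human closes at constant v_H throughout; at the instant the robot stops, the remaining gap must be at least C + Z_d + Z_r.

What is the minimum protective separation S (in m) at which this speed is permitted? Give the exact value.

braking lasts T_s = (11/10)/5 = 0.2200 s
reaction-phase robot travel = 1.1000·0.1000 = 0.1100 m
braking distance = 1.1000²/(2·5.0000) = 0.1210 m
person approaches 1.0000·(0.1000+0.2200) = 0.3200 m
C+Z_d+Z_r = 0.0800+0.0600+0.0600 = 0.2000 m
S_min ≈ 0.1100+0.1210+0.3200+0.2000  ⇒  S_min = 751/1000 m

S_min = 751/1000 m = 0.7510 m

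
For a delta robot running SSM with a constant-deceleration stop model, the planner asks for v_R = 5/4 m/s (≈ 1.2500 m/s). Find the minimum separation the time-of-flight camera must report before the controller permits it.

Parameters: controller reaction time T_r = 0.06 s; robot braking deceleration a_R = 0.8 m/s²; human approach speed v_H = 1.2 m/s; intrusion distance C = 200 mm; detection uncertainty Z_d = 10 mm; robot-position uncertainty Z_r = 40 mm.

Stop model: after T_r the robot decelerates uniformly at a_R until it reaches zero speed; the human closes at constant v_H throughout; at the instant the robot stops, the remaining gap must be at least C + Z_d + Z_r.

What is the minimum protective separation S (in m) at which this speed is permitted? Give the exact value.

T_s = v_R/a_R = (5/4)/(4/5) = 1.5625 s
reaction-phase robot travel = 1.2500·0.0600 = 0.0750 m
braking distance = 1.2500²/(2·0.8000) = 0.9766 m
person approaches 1.2000·(0.0600+1.5625) = 1.9470 m
residual clearance needed = 0.2000+0.0100+0.0400 = 0.2500 m
S_min ≈ 0.0750+0.9766+1.9470+0.2500  ⇒  S_min = 51977/16000 m

S_min = 51977/16000 m = 3.2486 m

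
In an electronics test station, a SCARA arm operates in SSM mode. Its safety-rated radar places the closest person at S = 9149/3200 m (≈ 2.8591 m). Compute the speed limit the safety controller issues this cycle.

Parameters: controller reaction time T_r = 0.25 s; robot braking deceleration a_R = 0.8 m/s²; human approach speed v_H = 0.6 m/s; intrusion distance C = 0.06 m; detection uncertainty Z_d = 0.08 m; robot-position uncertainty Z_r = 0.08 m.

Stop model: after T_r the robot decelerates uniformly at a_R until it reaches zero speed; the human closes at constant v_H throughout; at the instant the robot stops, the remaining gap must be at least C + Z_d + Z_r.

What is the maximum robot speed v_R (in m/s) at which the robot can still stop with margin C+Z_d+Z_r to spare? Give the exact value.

v_R_max = 27/20 m/s = 1.3500 m/s

at the boundary: (5/8)·v² + (1)·v + (-1593/640) = 0
  disc = (1)² − 4·(5/8)·(-1593/640) = 1849/256 ; √disc = 43/16
  v_R = (−(1) + 43/16) / (2·(5/8)) = 27/20 m/s
check:
stop time T_s = (27/20)/(4/5) = 1.6875 s
robot in T_r: 1.3500·0.2500 = 0.3375 m
robot covers 1.3500·1.6875 − ½·0.8000·1.6875² = 1.1391 m while stopping
human over T_r+T_s: 0.6000·(0.2500+1.6875) = 1.1625 m
margins: 0.0600+0.0800+0.0800 = 0.2200 m
sum ≈ 0.3375+1.1391+1.1625+0.2200 ≈ 2.8591 m = S ✓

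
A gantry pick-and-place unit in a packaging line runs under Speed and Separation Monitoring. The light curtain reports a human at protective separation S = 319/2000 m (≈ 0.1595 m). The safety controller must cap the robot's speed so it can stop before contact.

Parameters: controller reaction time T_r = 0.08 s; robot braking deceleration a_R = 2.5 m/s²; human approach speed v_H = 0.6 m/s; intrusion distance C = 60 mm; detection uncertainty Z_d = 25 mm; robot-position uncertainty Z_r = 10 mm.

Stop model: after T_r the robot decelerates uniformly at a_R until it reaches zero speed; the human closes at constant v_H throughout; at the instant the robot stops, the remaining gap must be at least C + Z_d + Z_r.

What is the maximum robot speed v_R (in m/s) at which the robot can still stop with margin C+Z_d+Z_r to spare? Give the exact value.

v_R_max = 1/20 m/s = 0.0500 m/s

quadratic (1/5)·v² + (8/25)·v + (-33/2000) = 0
  disc = (8/25)² − 4·(1/5)·(-33/2000) = 289/2500 ; √disc = 17/50
  v_R = (−(8/25) + 17/50) / (2·(1/5)) = 1/20 m/s
check:
braking lasts T_s = (1/20)/(5/2) = 0.0200 s
robot covers v_R·T_r = 0.0500·0.0800 = 0.0040 m before braking
robot under decel: 0.0500²/(2·2.5000) = 0.0005 m
human over T_r+T_s: 0.6000·(0.0800+0.0200) = 0.0600 m
residual clearance needed = 0.0600+0.0250+0.0100 = 0.0950 m
sum ≈ 0.0040+0.0005+0.0600+0.0950 ≈ 0.1595 m = S ✓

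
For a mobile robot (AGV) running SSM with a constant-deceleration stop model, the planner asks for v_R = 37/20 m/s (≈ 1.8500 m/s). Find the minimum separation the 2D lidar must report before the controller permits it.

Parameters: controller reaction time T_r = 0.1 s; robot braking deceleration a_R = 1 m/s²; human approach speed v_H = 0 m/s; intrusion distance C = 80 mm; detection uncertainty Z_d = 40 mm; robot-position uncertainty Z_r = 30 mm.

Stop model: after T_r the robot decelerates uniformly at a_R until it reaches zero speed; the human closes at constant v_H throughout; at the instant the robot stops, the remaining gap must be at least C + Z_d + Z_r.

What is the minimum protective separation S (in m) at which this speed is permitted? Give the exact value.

S_min = 1637/800 m = 2.0463 m

braking lasts T_s = (37/20)/1 = 1.8500 s
reaction-phase robot travel = 1.8500·0.1000 = 0.1850 m
robot covers 1.8500·1.8500 − ½·1.0000·1.8500² = 1.7112 m while stopping
human over T_r+T_s: 0.0000·(0.1000+1.8500) = 0.0000 m
margins: 0.0800+0.0400+0.0300 = 0.1500 m
S_min ≈ 0.1850+1.7112+0.0000+0.1500  ⇒  S_min = 1637/800 m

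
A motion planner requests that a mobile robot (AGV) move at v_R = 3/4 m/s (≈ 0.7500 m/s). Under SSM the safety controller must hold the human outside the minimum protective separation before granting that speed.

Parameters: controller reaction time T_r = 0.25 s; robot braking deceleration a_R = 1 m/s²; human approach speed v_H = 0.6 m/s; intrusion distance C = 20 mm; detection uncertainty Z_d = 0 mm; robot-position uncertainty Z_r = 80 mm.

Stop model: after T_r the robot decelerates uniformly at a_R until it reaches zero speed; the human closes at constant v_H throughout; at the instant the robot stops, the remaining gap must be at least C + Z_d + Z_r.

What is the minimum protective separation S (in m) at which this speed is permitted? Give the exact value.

T_s = v_R/a_R = (3/4)/1 = 0.7500 s
reaction-phase robot travel = 0.7500·0.2500 = 0.1875 m
robot covers 0.7500·0.7500 − ½·1.0000·0.7500² = 0.2812 m while stopping
human closes 0.6000·1.0000 = 0.6000 m
margins: 0.0200+0.0000+0.0800 = 0.1000 m
S_min ≈ 0.1875+0.2812+0.6000+0.1000  ⇒  S_min = 187/160 m

S_min = 187/160 m = 1.1687 m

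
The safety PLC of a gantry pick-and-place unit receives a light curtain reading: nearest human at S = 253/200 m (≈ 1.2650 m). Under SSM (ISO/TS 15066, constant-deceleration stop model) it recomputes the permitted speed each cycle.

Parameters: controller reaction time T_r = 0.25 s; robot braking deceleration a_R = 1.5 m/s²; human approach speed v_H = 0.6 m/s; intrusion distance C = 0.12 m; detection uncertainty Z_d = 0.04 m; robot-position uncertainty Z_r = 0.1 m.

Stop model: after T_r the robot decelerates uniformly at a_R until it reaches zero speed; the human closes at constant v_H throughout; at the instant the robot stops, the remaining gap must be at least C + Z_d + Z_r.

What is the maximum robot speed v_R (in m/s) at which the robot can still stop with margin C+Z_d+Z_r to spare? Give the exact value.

at the boundary: (1/3)·v² + (13/20)·v + (-171/200) = 0
  disc = (13/20)² − 4·(1/3)·(-171/200) = 25/16 ; √disc = 5/4
  v_R = (−(13/20) + 5/4) / (2·(1/3)) = 9/10 m/s
check:
braking lasts T_s = (9/10)/(3/2) = 0.6000 s
robot covers v_R·T_r = 0.9000·0.2500 = 0.2250 m before braking
robot under decel: 0.9000²/(2·1.5000) = 0.2700 m
human closes 0.6000·0.8500 = 0.5100 m
residual clearance needed = 0.1200+0.0400+0.1000 = 0.2600 m
sum ≈ 0.2250+0.2700+0.5100+0.2600 ≈ 1.2650 m = S ✓

v_R_max = 9/10 m/s = 0.9000 m/s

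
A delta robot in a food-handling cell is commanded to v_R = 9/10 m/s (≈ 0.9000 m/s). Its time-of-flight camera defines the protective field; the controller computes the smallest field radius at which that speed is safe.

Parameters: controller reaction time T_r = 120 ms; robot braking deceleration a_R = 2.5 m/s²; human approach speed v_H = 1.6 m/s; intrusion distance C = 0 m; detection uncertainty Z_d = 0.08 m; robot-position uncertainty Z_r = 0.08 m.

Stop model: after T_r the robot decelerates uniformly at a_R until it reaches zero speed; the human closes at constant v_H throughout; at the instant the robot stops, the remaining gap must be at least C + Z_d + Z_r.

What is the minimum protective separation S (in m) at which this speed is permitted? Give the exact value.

S_min = 599/500 m = 1.1980 m

braking lasts T_s = (9/10)/(5/2) = 0.3600 s
reaction-phase robot travel = 0.9000·0.1200 = 0.1080 m
robot covers 0.9000·0.3600 − ½·2.5000·0.3600² = 0.1620 m while stopping
human over T_r+T_s: 1.6000·(0.1200+0.3600) = 0.7680 m
C+Z_d+Z_r = 0.0000+0.0800+0.0800 = 0.1600 m
S_min ≈ 0.1080+0.1620+0.7680+0.1600  ⇒  S_min = 599/500 m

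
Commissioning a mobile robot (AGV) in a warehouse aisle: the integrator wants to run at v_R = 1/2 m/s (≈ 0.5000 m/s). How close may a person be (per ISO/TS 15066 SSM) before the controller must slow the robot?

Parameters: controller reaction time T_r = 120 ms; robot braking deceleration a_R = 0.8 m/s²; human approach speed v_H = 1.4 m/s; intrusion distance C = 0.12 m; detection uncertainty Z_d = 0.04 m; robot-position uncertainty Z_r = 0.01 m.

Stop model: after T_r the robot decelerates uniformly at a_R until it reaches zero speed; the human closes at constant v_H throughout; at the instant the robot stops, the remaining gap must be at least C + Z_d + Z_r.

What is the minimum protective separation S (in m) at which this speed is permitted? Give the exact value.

S_min = 5717/4000 m = 1.4292 m

stop time T_s = (1/2)/(4/5) = 0.6250 s
reaction-phase robot travel = 0.5000·0.1200 = 0.0600 m
braking distance = 0.5000²/(2·0.8000) = 0.1562 m
human closes 1.4000·0.7450 = 1.0430 m
C+Z_d+Z_r = 0.1200+0.0400+0.0100 = 0.1700 m
S_min ≈ 0.0600+0.1562+1.0430+0.1700  ⇒  S_min = 5717/4000 m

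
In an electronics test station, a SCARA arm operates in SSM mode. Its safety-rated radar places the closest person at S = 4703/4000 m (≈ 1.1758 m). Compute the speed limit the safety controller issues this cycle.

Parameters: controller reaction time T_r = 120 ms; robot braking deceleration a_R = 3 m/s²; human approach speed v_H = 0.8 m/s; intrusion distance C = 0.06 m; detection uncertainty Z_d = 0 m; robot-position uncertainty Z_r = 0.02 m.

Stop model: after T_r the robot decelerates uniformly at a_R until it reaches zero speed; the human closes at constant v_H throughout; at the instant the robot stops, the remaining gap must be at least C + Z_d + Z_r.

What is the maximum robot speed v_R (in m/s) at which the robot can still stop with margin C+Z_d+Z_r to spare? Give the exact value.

collect terms ⇒ (1/6)·v_R² + (29/75)·v_R + (-3999/4000) = 0
  disc = (29/75)² − 4·(1/6)·(-3999/4000) = 73441/90000 ; √disc = 271/300
  v_R = (−(29/75) + 271/300) / (2·(1/6)) = 31/20 m/s
check:
braking lasts T_s = (31/20)/3 = 0.5167 s
robot covers v_R·T_r = 1.5500·0.1200 = 0.1860 m before braking
robot under decel: 1.5500²/(2·3.0000) = 0.4004 m
human closes 0.8000·0.6367 = 0.5093 m
C+Z_d+Z_r = 0.0600+0.0000+0.0200 = 0.0800 m
sum ≈ 0.1860+0.4004+0.5093+0.0800 ≈ 1.1758 m = S ✓

v_R_max = 31/20 m/s = 1.5500 m/s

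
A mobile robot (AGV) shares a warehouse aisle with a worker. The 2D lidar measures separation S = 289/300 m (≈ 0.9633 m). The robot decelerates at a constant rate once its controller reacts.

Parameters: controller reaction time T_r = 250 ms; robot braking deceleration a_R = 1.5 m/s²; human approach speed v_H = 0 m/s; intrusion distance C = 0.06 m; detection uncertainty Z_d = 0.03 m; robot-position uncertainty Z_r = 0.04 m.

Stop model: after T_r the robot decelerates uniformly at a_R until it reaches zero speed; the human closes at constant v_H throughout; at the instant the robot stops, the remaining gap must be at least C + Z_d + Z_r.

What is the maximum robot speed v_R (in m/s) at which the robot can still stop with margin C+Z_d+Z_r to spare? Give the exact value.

v_R_max = 5/4 m/s = 1.2500 m/s

quadratic (1/3)·v² + (1/4)·v + (-5/6) = 0
  disc = (1/4)² − 4·(1/3)·(-5/6) = 169/144 ; √disc = 13/12
  v_R = (−(1/4) + 13/12) / (2·(1/3)) = 5/4 m/s
check:
stop time T_s = (5/4)/(3/2) = 0.8333 s
robot in T_r: 1.2500·0.2500 = 0.3125 m
braking distance = 1.2500²/(2·1.5000) = 0.5208 m
person approaches 0.0000·(0.2500+0.8333) = 0.0000 m
margins: 0.0600+0.0300+0.0400 = 0.1300 m
sum ≈ 0.3125+0.5208+0.0000+0.1300 ≈ 0.9633 m = S ✓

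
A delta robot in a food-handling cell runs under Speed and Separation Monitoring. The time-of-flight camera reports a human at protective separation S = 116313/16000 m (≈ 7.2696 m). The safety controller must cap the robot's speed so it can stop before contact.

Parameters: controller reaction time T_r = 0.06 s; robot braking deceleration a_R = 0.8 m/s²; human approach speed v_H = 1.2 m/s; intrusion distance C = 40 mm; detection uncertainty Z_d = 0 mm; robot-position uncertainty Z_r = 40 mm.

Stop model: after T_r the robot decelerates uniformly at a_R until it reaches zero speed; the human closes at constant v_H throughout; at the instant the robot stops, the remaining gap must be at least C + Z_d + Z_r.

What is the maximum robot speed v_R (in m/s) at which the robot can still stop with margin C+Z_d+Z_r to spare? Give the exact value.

v_R_max = 47/20 m/s = 2.3500 m/s

collect terms ⇒ (5/8)·v_R² + (39/25)·v_R + (-113881/16000) = 0
  disc = (39/25)² − 4·(5/8)·(-113881/16000) = 3236401/160000 ; √disc = 1799/400
  v_R = (−(39/25) + 1799/400) / (2·(5/8)) = 47/20 m/s
check:
T_s = v_R/a_R = (47/20)/(4/5) = 2.9375 s
robot in T_r: 2.3500·0.0600 = 0.1410 m
robot covers 2.3500·2.9375 − ½·0.8000·2.9375² = 3.4516 m while stopping
human over T_r+T_s: 1.2000·(0.0600+2.9375) = 3.5970 m
margins: 0.0400+0.0000+0.0400 = 0.0800 m
sum ≈ 0.1410+3.4516+3.5970+0.0800 ≈ 7.2696 m = S ✓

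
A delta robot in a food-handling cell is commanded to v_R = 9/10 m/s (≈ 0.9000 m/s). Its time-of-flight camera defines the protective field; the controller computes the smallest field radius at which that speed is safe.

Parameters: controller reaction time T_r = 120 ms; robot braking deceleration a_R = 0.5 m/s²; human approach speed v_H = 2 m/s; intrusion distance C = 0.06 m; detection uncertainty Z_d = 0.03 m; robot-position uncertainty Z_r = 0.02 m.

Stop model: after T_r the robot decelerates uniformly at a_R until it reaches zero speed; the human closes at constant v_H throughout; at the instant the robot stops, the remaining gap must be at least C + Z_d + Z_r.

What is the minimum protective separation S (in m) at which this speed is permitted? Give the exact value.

stop time T_s = (9/10)/(1/2) = 1.8000 s
reaction-phase robot travel = 0.9000·0.1200 = 0.1080 m
robot covers 0.9000·1.8000 − ½·0.5000·1.8000² = 0.8100 m while stopping
person approaches 2.0000·(0.1200+1.8000) = 3.8400 m
residual clearance needed = 0.0600+0.0300+0.0200 = 0.1100 m
S_min ≈ 0.1080+0.8100+3.8400+0.1100  ⇒  S_min = 1217/250 m

S_min = 1217/250 m = 4.8680 m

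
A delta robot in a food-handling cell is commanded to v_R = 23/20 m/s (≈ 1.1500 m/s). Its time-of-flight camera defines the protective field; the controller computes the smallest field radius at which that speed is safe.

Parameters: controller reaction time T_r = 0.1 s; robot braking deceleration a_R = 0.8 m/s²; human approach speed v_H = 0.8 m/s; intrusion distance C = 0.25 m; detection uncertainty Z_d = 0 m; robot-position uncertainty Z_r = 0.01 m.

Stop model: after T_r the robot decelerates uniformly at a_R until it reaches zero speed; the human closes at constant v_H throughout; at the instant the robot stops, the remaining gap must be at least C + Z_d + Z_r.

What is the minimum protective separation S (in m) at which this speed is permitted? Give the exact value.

S_min = 7781/3200 m = 2.4316 m

stop time T_s = (23/20)/(4/5) = 1.4375 s
reaction-phase robot travel = 1.1500·0.1000 = 0.1150 m
robot covers 1.1500·1.4375 − ½·0.8000·1.4375² = 0.8266 m while stopping
human over T_r+T_s: 0.8000·(0.1000+1.4375) = 1.2300 m
C+Z_d+Z_r = 0.2500+0.0000+0.0100 = 0.2600 m
S_min ≈ 0.1150+0.8266+1.2300+0.2600  ⇒  S_min = 7781/3200 m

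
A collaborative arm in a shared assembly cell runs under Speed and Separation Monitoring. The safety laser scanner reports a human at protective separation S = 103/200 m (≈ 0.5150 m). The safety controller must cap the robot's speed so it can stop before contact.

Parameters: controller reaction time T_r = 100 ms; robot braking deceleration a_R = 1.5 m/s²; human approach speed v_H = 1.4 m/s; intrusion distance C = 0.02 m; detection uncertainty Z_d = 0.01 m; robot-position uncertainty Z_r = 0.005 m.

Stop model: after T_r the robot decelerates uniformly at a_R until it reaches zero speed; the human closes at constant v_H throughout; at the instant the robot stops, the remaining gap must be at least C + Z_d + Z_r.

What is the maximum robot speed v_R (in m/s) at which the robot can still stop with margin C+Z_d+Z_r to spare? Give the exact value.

at the boundary: (1/3)·v² + (31/30)·v + (-17/50) = 0
  disc = (31/30)² − 4·(1/3)·(-17/50) = 1369/900 ; √disc = 37/30
  v_R = (−(31/30) + 37/30) / (2·(1/3)) = 3/10 m/s
check:
T_s = v_R/a_R = (3/10)/(3/2) = 0.2000 s
robot covers v_R·T_r = 0.3000·0.1000 = 0.0300 m before braking
robot covers 0.3000·0.2000 − ½·1.5000·0.2000² = 0.0300 m while stopping
person approaches 1.4000·(0.1000+0.2000) = 0.4200 m
residual clearance needed = 0.0200+0.0100+0.0050 = 0.0350 m
sum ≈ 0.0300+0.0300+0.4200+0.0350 ≈ 0.5150 m = S ✓

v_R_max = 3/10 m/s = 0.3000 m/s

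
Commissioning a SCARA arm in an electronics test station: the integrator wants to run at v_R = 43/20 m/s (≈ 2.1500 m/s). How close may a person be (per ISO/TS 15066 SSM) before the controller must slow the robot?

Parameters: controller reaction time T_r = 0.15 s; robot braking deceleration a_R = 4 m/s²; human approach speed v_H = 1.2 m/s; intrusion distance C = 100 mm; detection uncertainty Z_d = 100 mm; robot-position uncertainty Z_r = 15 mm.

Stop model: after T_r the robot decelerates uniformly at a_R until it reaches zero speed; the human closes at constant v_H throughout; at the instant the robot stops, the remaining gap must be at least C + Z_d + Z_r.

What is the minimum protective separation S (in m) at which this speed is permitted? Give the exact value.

S_min = 6209/3200 m = 1.9403 m

T_s = v_R/a_R = (43/20)/4 = 0.5375 s
robot in T_r: 2.1500·0.1500 = 0.3225 m
robot covers 2.1500·0.5375 − ½·4.0000·0.5375² = 0.5778 m while stopping
human closes 1.2000·0.6875 = 0.8250 m
margins: 0.1000+0.1000+0.0150 = 0.2150 m
S_min ≈ 0.3225+0.5778+0.8250+0.2150  ⇒  S_min = 6209/3200 m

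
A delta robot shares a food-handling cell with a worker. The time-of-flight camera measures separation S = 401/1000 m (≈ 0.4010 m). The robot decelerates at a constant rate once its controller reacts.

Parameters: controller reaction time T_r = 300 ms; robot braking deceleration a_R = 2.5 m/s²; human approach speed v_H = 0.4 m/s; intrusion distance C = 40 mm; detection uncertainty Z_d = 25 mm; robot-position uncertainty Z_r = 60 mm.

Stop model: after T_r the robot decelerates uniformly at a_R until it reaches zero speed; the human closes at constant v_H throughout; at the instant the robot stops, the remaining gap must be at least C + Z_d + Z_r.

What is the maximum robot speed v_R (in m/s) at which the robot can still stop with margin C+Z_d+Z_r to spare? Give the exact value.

collect terms ⇒ (1/5)·v_R² + (23/50)·v_R + (-39/250) = 0
  disc = (23/50)² − 4·(1/5)·(-39/250) = 841/2500 ; √disc = 29/50
  v_R = (−(23/50) + 29/50) / (2·(1/5)) = 3/10 m/s
check:
braking lasts T_s = (3/10)/(5/2) = 0.1200 s
reaction-phase robot travel = 0.3000·0.3000 = 0.0900 m
robot covers 0.3000·0.1200 − ½·2.5000·0.1200² = 0.0180 m while stopping
person approaches 0.4000·(0.3000+0.1200) = 0.1680 m
residual clearance needed = 0.0400+0.0250+0.0600 = 0.1250 m
sum ≈ 0.0900+0.0180+0.1680+0.1250 ≈ 0.4010 m = S ✓

v_R_max = 3/10 m/s = 0.3000 m/s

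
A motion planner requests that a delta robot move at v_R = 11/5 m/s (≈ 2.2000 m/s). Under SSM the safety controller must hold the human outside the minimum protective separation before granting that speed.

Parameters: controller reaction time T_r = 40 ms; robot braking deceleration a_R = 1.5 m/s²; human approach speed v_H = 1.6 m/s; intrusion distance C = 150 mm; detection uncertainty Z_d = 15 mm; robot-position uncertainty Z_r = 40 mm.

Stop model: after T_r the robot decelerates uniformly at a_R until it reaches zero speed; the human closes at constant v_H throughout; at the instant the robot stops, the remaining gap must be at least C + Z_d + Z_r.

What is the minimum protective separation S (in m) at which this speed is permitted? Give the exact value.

stop time T_s = (11/5)/(3/2) = 1.4667 s
robot in T_r: 2.2000·0.0400 = 0.0880 m
braking distance = 2.2000²/(2·1.5000) = 1.6133 m
human over T_r+T_s: 1.6000·(0.0400+1.4667) = 2.4107 m
C+Z_d+Z_r = 0.1500+0.0150+0.0400 = 0.2050 m
S_min ≈ 0.0880+1.6133+2.4107+0.2050  ⇒  S_min = 4317/1000 m

S_min = 4317/1000 m = 4.3170 m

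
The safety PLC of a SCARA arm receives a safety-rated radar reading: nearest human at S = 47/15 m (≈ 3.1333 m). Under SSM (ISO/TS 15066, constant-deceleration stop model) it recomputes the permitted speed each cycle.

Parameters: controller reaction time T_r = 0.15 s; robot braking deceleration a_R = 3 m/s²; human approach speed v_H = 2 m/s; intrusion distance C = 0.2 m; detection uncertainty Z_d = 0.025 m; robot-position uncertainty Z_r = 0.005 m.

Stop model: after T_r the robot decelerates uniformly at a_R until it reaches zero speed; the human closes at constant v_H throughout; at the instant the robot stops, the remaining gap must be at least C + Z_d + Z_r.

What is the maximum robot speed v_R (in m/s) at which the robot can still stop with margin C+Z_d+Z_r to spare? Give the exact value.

v_R_max = 11/5 m/s = 2.2000 m/s

quadratic (1/6)·v² + (49/60)·v + (-781/300) = 0
  disc = (49/60)² − 4·(1/6)·(-781/300) = 961/400 ; √disc = 31/20
  v_R = (−(49/60) + 31/20) / (2·(1/6)) = 11/5 m/s
check:
braking lasts T_s = (11/5)/3 = 0.7333 s
reaction-phase robot travel = 2.2000·0.1500 = 0.3300 m
braking distance = 2.2000²/(2·3.0000) = 0.8067 m
human over T_r+T_s: 2.0000·(0.1500+0.7333) = 1.7667 m
margins: 0.2000+0.0250+0.0050 = 0.2300 m
sum ≈ 0.3300+0.8067+1.7667+0.2300 ≈ 3.1333 m = S ✓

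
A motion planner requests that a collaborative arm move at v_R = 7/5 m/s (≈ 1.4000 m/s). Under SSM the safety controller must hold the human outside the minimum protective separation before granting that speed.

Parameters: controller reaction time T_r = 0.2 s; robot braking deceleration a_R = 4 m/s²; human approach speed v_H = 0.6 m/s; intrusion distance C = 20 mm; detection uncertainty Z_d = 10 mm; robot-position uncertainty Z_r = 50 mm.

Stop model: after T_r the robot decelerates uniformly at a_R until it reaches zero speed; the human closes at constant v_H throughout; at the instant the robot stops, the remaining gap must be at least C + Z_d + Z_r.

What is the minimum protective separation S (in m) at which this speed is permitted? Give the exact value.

braking lasts T_s = (7/5)/4 = 0.3500 s
robot in T_r: 1.4000·0.2000 = 0.2800 m
robot under decel: 1.4000²/(2·4.0000) = 0.2450 m
human over T_r+T_s: 0.6000·(0.2000+0.3500) = 0.3300 m
margins: 0.0200+0.0100+0.0500 = 0.0800 m
S_min ≈ 0.2800+0.2450+0.3300+0.0800  ⇒  S_min = 187/200 m

S_min = 187/200 m = 0.9350 m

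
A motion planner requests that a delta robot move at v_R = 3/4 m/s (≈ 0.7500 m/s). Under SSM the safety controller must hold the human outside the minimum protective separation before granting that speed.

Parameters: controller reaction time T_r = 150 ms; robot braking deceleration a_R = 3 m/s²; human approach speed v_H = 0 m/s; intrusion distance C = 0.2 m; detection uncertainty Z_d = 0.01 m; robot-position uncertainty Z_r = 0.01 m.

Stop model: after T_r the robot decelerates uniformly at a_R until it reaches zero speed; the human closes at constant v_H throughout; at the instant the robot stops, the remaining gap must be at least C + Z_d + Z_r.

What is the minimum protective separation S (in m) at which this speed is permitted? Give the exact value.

T_s = v_R/a_R = (3/4)/3 = 0.2500 s
robot covers v_R·T_r = 0.7500·0.1500 = 0.1125 m before braking
robot covers 0.7500·0.2500 − ½·3.0000·0.2500² = 0.0938 m while stopping
human closes 0.0000·0.4000 = 0.0000 m
margins: 0.2000+0.0100+0.0100 = 0.2200 m
S_min ≈ 0.1125+0.0938+0.0000+0.2200  ⇒  S_min = 341/800 m

S_min = 341/800 m = 0.4263 m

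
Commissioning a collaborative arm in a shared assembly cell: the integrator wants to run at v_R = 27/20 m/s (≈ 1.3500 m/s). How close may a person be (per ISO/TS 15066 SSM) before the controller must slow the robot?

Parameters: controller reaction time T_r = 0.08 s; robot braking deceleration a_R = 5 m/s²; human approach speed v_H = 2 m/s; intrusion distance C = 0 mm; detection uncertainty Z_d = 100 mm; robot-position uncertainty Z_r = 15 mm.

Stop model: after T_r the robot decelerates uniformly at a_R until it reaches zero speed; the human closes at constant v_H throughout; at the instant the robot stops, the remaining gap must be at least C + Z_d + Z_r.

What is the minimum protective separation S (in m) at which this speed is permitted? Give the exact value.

stop time T_s = (27/20)/5 = 0.2700 s
reaction-phase robot travel = 1.3500·0.0800 = 0.1080 m
robot covers 1.3500·0.2700 − ½·5.0000·0.2700² = 0.1822 m while stopping
human closes 2.0000·0.3500 = 0.7000 m
residual clearance needed = 0.0000+0.1000+0.0150 = 0.1150 m
S_min ≈ 0.1080+0.1822+0.7000+0.1150  ⇒  S_min = 4421/4000 m

S_min = 4421/4000 m = 1.1053 m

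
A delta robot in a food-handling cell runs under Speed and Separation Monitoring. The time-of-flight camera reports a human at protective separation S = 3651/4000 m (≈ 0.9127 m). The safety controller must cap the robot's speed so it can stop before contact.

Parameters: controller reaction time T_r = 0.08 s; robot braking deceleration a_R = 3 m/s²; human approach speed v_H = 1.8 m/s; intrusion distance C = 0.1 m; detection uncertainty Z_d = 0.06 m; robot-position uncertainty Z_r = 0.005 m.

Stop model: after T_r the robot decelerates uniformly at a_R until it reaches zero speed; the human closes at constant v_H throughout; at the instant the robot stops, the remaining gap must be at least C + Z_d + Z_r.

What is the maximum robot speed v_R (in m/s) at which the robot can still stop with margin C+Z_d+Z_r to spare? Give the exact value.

quadratic (1/6)·v² + (17/25)·v + (-483/800) = 0
  disc = (17/25)² − 4·(1/6)·(-483/800) = 8649/10000 ; √disc = 93/100
  v_R = (−(17/25) + 93/100) / (2·(1/6)) = 3/4 m/s
check:
stop time T_s = (3/4)/3 = 0.2500 s
robot covers v_R·T_r = 0.7500·0.0800 = 0.0600 m before braking
robot covers 0.7500·0.2500 − ½·3.0000·0.2500² = 0.0938 m while stopping
human closes 1.8000·0.3300 = 0.5940 m
residual clearance needed = 0.1000+0.0600+0.0050 = 0.1650 m
sum ≈ 0.0600+0.0938+0.5940+0.1650 ≈ 0.9127 m = S ✓

v_R_max = 3/4 m/s = 0.7500 m/s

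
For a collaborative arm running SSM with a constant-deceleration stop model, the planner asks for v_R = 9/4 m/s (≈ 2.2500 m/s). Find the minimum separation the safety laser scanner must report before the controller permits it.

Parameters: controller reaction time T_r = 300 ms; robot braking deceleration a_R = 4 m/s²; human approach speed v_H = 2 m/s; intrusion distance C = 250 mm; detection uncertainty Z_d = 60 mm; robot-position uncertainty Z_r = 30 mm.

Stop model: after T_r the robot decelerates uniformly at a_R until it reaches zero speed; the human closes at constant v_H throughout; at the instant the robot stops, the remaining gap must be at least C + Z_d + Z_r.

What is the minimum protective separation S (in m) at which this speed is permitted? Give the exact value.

S_min = 10793/3200 m = 3.3728 m

T_s = v_R/a_R = (9/4)/4 = 0.5625 s
reaction-phase robot travel = 2.2500·0.3000 = 0.6750 m
robot covers 2.2500·0.5625 − ½·4.0000·0.5625² = 0.6328 m while stopping
human over T_r+T_s: 2.0000·(0.3000+0.5625) = 1.7250 m
residual clearance needed = 0.2500+0.0600+0.0300 = 0.3400 m
S_min ≈ 0.6750+0.6328+1.7250+0.3400  ⇒  S_min = 10793/3200 m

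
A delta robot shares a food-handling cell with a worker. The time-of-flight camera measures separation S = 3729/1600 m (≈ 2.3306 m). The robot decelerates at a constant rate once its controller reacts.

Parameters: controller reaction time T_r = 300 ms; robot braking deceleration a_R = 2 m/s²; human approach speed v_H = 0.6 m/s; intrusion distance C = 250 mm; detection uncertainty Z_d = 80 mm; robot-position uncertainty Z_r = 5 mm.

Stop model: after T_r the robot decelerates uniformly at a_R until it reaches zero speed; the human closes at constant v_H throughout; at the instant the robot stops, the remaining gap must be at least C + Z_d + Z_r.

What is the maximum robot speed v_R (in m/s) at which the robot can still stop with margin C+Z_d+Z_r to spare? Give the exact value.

collect terms ⇒ (1/4)·v_R² + (3/5)·v_R + (-581/320) = 0
  disc = (3/5)² − 4·(1/4)·(-581/320) = 3481/1600 ; √disc = 59/40
  v_R = (−(3/5) + 59/40) / (2·(1/4)) = 7/4 m/s
check:
braking lasts T_s = (7/4)/2 = 0.8750 s
reaction-phase robot travel = 1.7500·0.3000 = 0.5250 m
robot under decel: 1.7500²/(2·2.0000) = 0.7656 m
person approaches 0.6000·(0.3000+0.8750) = 0.7050 m
C+Z_d+Z_r = 0.2500+0.0800+0.0050 = 0.3350 m
sum ≈ 0.5250+0.7656+0.7050+0.3350 ≈ 2.3306 m = S ✓

v_R_max = 7/4 m/s = 1.7500 m/s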